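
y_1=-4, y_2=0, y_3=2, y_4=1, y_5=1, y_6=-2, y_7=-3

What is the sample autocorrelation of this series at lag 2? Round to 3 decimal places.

-0.292

Mean ȳ = (-4 + 0 + 2 + 1 + 1 − 2 − 3)/7 = -0.7143
Deviations from mean: -3.2857, 0.7143, 2.7143, 1.7143, 1.7143, -1.2857, -2.2857
Numerator Σ_{t=1}^{5}(y_t−ȳ)(y_{t+2}−ȳ) = -9.1633
Denominator Σ(y_t−ȳ)² = 31.4286
r_2 = -9.1633 / 31.4286 = -0.292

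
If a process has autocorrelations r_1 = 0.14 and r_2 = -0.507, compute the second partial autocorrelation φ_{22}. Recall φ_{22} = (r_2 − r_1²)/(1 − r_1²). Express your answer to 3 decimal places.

φ_{22} = (r_2 − r_1²) / (1 − r_1²)
r_1² = (0.14)² = 0.0196
Numerator = -0.507 − 0.0196 = -0.5266; denominator = 1 − 0.0196 = 0.9804
φ_{22} = -0.5266 / 0.9804 = -0.537

-0.537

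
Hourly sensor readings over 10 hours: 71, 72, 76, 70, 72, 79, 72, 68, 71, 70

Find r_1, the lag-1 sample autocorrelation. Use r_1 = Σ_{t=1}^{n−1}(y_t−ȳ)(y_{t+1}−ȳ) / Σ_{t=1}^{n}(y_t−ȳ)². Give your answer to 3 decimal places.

Mean ȳ = (71 + 72 + 76 + 70 + 72 + 79 + 72 + 68 + 71 + 70)/10 = 72.1000
Numerator Σ_{t=1}^{9}(y_t−ȳ)(y_{t+1}−ȳ) = -2.4100
Denominator Σ(y_t−ȳ)² = 90.9000
r_1 = -2.4100 / 90.9000 = -0.027

-0.027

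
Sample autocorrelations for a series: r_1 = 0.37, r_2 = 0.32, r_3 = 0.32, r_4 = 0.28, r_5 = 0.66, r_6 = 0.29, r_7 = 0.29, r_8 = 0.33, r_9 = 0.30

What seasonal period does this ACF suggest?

5

The largest autocorrelation is r_5 = 0.66; the remaining lags stay at or below 0.37. The elevated value at lag 1 (0.37), dropping to 0.32 at lag 2, reflects decaying short-term dependence rather than seasonality.
The dominant spike at lag 5 indicates a seasonal period of 5.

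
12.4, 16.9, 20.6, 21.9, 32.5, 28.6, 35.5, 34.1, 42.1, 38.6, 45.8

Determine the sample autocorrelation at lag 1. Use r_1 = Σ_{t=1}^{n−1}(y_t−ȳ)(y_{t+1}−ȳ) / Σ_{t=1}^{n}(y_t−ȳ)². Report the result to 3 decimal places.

Mean ȳ = (12.4 + 16.9 + 20.6 + 21.9 + 32.5 + 28.6 + 35.5 + 34.1 + 42.1 + 38.6 + 45.8)/11 = 29.9091
Numerator Σ_{t=1}^{10}(y_t−ȳ)(y_{t+1}−ȳ) = 710.5545
Denominator Σ(y_t−ȳ)² = 1160.5291
r_1 = 710.5545 / 1160.5291 = 0.612

0.612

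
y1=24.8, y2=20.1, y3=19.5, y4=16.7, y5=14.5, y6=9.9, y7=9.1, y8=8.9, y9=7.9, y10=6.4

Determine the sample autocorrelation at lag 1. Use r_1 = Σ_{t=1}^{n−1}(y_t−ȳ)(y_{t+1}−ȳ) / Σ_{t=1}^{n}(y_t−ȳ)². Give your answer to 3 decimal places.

Mean ȳ = (24.8 + 20.1 + 19.5 + 16.7 + 14.5 + 9.9 + 9.1 + 8.9 + 7.9 + 6.4)/10 = 13.7800
Numerator Σ_{t=1}^{9}(y_t−ȳ)(y_{t+1}−ȳ) = 234.8936
Denominator Σ(y_t−ȳ)² = 352.9560
r_1 = 234.8936 / 352.9560 = 0.666

0.666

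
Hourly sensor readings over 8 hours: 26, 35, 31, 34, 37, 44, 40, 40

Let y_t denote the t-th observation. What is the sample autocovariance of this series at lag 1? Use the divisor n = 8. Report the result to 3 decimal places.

Mean ȳ = (26 + 35 + 31 + 34 + 37 + 44 + 40 + 40)/8 = 35.8750
Deviations: -9.8750, -0.8750, -4.8750, -1.8750, 1.1250, 8.1250, 4.1250, 4.1250
Σ_{t=1}^{7}(y_t−ȳ)(y_{t+1}−ȳ) = 79.6094
γ_1 = 79.6094 / 8 = 9.951

9.951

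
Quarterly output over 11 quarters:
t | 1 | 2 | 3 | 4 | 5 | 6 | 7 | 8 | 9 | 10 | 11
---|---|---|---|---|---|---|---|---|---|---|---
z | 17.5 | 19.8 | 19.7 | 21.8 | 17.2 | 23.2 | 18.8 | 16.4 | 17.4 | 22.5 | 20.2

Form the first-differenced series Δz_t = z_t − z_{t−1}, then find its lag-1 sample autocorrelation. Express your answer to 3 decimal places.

-0.513

First differences Δz: 2.3, -0.1, 2.1, -4.6, 6.0, -4.4, -2.4, 1.0, 5.1, -2.3
Mean of differences = 0.2700
Numerator Σ(Δz_t−Δz̄)(Δz_{t+1}−Δz̄) = -63.3719
Denominator Σ(Δz_t−Δz̄)² = 123.5610
r_1(Δz) = -63.3719 / 123.5610 = -0.513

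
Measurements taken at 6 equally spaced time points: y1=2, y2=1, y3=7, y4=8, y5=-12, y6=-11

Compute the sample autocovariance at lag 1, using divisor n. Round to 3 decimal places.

17.273

Mean ȳ = (2 + 1 + 7 + 8 − 12 − 11)/6 = -0.8333
Deviations: 2.8333, 1.8333, 7.8333, 8.8333, -11.1667, -10.1667
Σ_{t=1}^{5}(y_t−ȳ)(y_{t+1}−ȳ) = 103.6389
γ_1 = 103.6389 / 6 = 17.273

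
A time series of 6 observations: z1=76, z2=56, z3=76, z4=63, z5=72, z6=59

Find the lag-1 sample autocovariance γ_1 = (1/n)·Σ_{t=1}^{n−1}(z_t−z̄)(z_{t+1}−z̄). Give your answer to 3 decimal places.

Mean z̄ = (76 + 56 + 76 + 63 + 72 + 59)/6 = 67.0000
Σ_{t=1}^{5}(z_t−z̄)(z_{t+1}−z̄) = -294.0000
γ_1 = -294.0000 / 6 = -49.000

-49.000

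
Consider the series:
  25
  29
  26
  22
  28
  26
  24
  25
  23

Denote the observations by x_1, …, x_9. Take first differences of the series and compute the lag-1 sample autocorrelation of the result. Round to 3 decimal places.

First differences Δx: 4, -3, -4, 6, -2, -2, 1, -2
Mean of differences = -0.2500
Numerator Σ(Δx_t−Δx̄)(Δx_{t+1}−Δx̄) = -37.0625
Denominator Σ(Δx_t−Δx̄)² = 89.5000
r_1(Δx) = -37.0625 / 89.5000 = -0.414

-0.414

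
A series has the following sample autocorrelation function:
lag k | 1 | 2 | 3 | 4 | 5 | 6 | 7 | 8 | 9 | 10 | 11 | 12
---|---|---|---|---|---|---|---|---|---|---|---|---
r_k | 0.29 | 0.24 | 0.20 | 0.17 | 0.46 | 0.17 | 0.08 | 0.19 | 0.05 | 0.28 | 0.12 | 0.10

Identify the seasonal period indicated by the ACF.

The largest autocorrelation is r_5 = 0.46; the remaining lags stay at or below 0.29. The elevated value at lag 1 (0.29), dropping to 0.24 at lag 2, reflects decaying short-term dependence rather than seasonality.
The dominant spike at lag 5 indicates a seasonal period of 5.

5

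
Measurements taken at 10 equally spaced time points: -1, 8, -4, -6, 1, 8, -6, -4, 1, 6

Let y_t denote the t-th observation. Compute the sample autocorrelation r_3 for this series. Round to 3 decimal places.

-0.050

Mean ȳ = (-1 + 8 − 4 − 6 + 1 + 8 − 6 − 4 + 1 + 6)/10 = 0.3000
Σ(y_t−ȳ)(y_{t+3}−ȳ) = (8.1900) + (5.3900) + (-33.1100) + (39.6900) + (-3.0100) + (5.3900) + (-35.9100) = -13.3700
Denominator Σ(y_t−ȳ)² = 270.1000
r_3 = -13.3700 / 270.1000 = -0.050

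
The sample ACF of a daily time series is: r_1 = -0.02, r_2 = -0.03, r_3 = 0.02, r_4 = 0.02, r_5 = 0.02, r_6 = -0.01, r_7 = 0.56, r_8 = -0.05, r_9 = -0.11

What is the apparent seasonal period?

7

The largest autocorrelation is r_7 = 0.56; the remaining lags stay at or below 0.02.
The dominant spike at lag 7 indicates a seasonal period of 7.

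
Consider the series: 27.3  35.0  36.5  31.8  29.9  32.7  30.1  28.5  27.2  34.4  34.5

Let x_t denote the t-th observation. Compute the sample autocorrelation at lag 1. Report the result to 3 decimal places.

Mean x̄ = (27.3 + 35.0 + 36.5 + 31.8 + 29.9 + 32.7 + 30.1 + 28.5 + 27.2 + 34.4 + 34.5)/11 = 31.6273
Numerator Σ_{t=1}^{10}(x_t−x̄)(x_{t+1}−x̄) = 13.2029
Denominator Σ(x_t−x̄)² = 105.6618
r_1 = 13.2029 / 105.6618 = 0.125

0.125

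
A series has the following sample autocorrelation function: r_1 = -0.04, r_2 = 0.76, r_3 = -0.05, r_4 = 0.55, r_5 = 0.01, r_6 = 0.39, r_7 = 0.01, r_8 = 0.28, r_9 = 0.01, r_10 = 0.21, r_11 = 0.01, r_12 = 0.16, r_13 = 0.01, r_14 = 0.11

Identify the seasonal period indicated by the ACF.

2

The largest autocorrelation is r_2 = 0.76, with weaker echoes at lags 4 (0.55), 6 (0.39), 8 (0.28), 10 (0.21) and 12 (0.16); the remaining lags stay at or below 0.11.
The dominant spike at lag 2 indicates a seasonal period of 2.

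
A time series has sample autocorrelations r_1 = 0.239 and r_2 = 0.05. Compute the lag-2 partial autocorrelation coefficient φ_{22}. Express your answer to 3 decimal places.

-0.008

φ_{22} = (r_2 − r_1²) / (1 − r_1²)
r_1² = (0.239)² = 0.057121
Numerator = 0.05 − 0.0571 = -0.0071; denominator = 1 − 0.0571 = 0.9429
φ_{22} = -0.0071 / 0.9429 = -0.008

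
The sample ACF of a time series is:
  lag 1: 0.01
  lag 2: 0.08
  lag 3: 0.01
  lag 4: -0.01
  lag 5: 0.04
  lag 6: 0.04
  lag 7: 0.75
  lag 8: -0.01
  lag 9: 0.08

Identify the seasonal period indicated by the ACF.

7

The largest autocorrelation is r_7 = 0.75; the remaining lags stay at or below 0.08.
The dominant spike at lag 7 indicates a seasonal period of 7.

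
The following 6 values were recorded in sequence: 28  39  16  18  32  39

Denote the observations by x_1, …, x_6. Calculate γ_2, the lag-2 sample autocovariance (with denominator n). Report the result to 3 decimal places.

Mean x̄ = (28 + 39 + 16 + 18 + 32 + 39)/6 = 28.6667
Deviations: -0.6667, 10.3333, -12.6667, -10.6667, 3.3333, 10.3333
Σ_{t=1}^{4}(x_t−x̄)(x_{t+2}−x̄) = -254.2222
γ_2 = -254.2222 / 6 = -42.370

-42.370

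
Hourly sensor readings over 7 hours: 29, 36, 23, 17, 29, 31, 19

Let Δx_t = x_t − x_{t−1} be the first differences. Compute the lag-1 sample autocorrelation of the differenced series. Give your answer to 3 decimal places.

First differences Δx: 7, -13, -6, 12, 2, -12
Mean of differences = -1.6667
Numerator Σ(Δx_t−Δx̄)(Δx_{t+1}−Δx̄) = -96.1111
Denominator Σ(Δx_t−Δx̄)² = 529.3333
r_1(Δx) = -96.1111 / 529.3333 = -0.182

-0.182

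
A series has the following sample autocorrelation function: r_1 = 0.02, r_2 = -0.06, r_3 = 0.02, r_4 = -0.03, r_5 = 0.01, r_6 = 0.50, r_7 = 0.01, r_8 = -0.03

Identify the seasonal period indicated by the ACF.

The largest autocorrelation is r_6 = 0.50; the remaining lags stay at or below 0.02.
The dominant spike at lag 6 indicates a seasonal period of 6.

6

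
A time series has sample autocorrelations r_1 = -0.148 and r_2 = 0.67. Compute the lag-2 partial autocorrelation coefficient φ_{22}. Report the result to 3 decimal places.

0.663

φ_{22} = (r_2 − r_1²) / (1 − r_1²)
r_1² = (-0.148)² = 0.021904
Numerator = 0.67 − 0.0219 = 0.6481; denominator = 1 − 0.0219 = 0.9781
φ_{22} = 0.6481 / 0.9781 = 0.663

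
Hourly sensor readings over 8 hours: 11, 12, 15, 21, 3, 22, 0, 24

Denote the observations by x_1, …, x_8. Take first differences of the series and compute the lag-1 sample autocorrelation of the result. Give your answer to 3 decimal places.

First differences Δx: 1, 3, 6, -18, 19, -22, 24
Mean of differences = 1.8571
Numerator Σ(Δx_t−Δx̄)(Δx_{t+1}−Δx̄) = -1356.1633
Denominator Σ(Δx_t−Δx̄)² = 1766.8571
r_1(Δx) = -1356.1633 / 1766.8571 = -0.768

-0.768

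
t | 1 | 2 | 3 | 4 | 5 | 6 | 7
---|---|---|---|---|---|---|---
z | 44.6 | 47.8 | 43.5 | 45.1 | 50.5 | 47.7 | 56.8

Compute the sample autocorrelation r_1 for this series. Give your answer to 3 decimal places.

0.032

Mean z̄ = (44.6 + 47.8 + 43.5 + 45.1 + 50.5 + 47.7 + 56.8)/7 = 48.0000
Deviations from mean: -3.4000, -0.2000, -4.5000, -2.9000, 2.5000, -0.3000, 8.8000
Σ(z_t−z̄)(z_{t+1}−z̄) = (0.6800) + (0.9000) + (13.0500) + (-7.2500) + (-0.7500) + (-2.6400) = 3.9900
Denominator Σ(z_t−z̄)² = 124.0400
r_1 = 3.9900 / 124.0400 = 0.032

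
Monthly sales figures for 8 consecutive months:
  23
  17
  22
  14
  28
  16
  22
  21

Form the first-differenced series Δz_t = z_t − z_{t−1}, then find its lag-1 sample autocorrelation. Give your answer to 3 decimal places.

First differences Δz: -6, 5, -8, 14, -12, 6, -1
Mean of differences = -0.2857
Numerator Σ(Δz_t−Δz̄)(Δz_{t+1}−Δz̄) = -426.6531
Denominator Σ(Δz_t−Δz̄)² = 501.4286
r_1(Δz) = -426.6531 / 501.4286 = -0.851

-0.851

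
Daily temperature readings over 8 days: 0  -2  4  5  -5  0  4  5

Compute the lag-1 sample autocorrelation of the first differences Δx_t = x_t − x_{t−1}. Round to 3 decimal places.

First differences Δx: -2, 6, 1, -10, 5, 4, 1
Mean of differences = 0.7143
Numerator Σ(Δx_t−Δx̄)(Δx_{t+1}−Δx̄) = -46.7959
Denominator Σ(Δx_t−Δx̄)² = 179.4286
r_1(Δx) = -46.7959 / 179.4286 = -0.261

-0.261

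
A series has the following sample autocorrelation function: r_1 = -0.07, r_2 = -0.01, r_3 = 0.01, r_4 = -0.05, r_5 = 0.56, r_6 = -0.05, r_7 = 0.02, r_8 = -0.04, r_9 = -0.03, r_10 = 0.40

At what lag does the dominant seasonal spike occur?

The largest autocorrelation is r_5 = 0.56, with a weaker echo at lag 10 (0.40); the remaining lags stay at or below 0.02.
The dominant spike at lag 5 indicates a seasonal period of 5.

5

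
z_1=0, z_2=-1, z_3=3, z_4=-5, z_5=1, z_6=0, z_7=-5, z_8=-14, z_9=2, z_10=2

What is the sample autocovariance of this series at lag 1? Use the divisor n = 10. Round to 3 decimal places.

-1.219

Mean z̄ = (0 − 1 + 3 − 5 + 1 + 0 − 5 − 14 + 2 + 2)/10 = -1.7000
Σ_{t=1}^{9}(z_t−z̄)(z_{t+1}−z̄) = -12.1900
γ_1 = -12.1900 / 10 = -1.219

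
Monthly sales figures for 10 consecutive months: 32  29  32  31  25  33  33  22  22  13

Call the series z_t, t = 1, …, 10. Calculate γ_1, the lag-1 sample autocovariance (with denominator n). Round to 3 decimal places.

11.876

Mean z̄ = (32 + 29 + 32 + 31 + 25 + 33 + 33 + 22 + 22 + 13)/10 = 27.2000
Σ_{t=1}^{9}(z_t−z̄)(z_{t+1}−z̄) = 118.7600
γ_1 = 118.7600 / 10 = 11.876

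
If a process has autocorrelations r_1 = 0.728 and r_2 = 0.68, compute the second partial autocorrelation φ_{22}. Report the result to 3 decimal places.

0.319

φ_{22} = (r_2 − r_1²) / (1 − r_1²)
r_1² = (0.728)² = 0.529984
Numerator = 0.68 − 0.5300 = 0.1500; denominator = 1 − 0.5300 = 0.4700
φ_{22} = 0.1500 / 0.4700 = 0.319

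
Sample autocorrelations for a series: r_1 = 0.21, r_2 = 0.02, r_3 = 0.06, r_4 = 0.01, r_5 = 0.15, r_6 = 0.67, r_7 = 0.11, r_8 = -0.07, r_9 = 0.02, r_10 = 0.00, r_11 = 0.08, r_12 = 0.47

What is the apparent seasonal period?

6

The largest autocorrelation is r_6 = 0.67, with a weaker echo at lag 12 (0.47); the remaining lags stay at or below 0.21. The elevated value at lag 1 (0.21), dropping to 0.02 at lag 2, reflects decaying short-term dependence rather than seasonality.
The dominant spike at lag 6 indicates a seasonal period of 6.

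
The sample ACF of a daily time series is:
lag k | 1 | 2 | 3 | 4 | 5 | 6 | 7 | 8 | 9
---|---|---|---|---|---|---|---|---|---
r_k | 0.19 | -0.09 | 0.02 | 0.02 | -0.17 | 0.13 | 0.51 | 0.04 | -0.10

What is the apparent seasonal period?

The largest autocorrelation is r_7 = 0.51; the remaining lags stay at or below 0.19.
The dominant spike at lag 7 indicates a seasonal period of 7.

7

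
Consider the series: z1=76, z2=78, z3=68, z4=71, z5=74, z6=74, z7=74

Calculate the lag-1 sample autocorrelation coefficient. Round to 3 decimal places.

-0.005

Mean z̄ = (76 + 78 + 68 + 71 + 74 + 74 + 74)/7 = 73.5714
Deviations from mean: 2.4286, 4.4286, -5.5714, -2.5714, 0.4286, 0.4286, 0.4286
Numerator Σ_{t=1}^{6}(z_t−z̄)(z_{t+1}−z̄) = -0.3265
Denominator Σ(z_t−z̄)² = 63.7143
r_1 = -0.3265 / 63.7143 = -0.005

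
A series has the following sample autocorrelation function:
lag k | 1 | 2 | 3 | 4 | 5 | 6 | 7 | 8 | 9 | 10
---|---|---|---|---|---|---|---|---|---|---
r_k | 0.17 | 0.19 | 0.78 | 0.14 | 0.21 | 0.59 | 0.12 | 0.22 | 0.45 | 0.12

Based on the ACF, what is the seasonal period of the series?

3

The largest autocorrelation is r_3 = 0.78, with weaker echoes at lags 6 (0.59) and 9 (0.45); the remaining lags stay at or below 0.22.
The dominant spike at lag 3 indicates a seasonal period of 3.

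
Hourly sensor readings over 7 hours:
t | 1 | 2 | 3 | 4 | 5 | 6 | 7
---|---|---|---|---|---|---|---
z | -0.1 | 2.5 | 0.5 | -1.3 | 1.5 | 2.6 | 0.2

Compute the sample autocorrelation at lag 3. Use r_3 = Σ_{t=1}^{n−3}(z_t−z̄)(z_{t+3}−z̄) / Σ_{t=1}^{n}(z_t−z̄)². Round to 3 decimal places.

Mean z̄ = (-0.1 + 2.5 + 0.5 − 1.3 + 1.5 + 2.6 + 0.2)/7 = 0.8429
Deviations from mean: -0.9429, 1.6571, -0.3429, -2.1429, 0.6571, 1.7571, -0.6429
Σ(z_t−z̄)(z_{t+3}−z̄) = (2.0204) + (1.0890) + (-0.6024) + (1.3776) = 3.8845
Denominator Σ(z_t−z̄)² = 12.2771
r_3 = 3.8845 / 12.2771 = 0.316

0.316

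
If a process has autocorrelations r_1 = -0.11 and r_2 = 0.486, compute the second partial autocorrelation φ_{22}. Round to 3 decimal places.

0.480

φ_{22} = (r_2 − r_1²) / (1 − r_1²)
r_1² = (-0.11)² = 0.0121
Numerator = 0.486 − 0.0121 = 0.4739; denominator = 1 − 0.0121 = 0.9879
φ_{22} = 0.4739 / 0.9879 = 0.480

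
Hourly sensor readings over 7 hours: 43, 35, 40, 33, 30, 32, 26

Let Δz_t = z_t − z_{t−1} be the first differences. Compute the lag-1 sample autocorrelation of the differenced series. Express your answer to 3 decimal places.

-0.638

First differences Δz: -8, 5, -7, -3, 2, -6
Mean of differences = -2.8333
Numerator Σ(Δz_t−Δz̄)(Δz_{t+1}−Δz̄) = -88.5278
Denominator Σ(Δz_t−Δz̄)² = 138.8333
r_1(Δz) = -88.5278 / 138.8333 = -0.638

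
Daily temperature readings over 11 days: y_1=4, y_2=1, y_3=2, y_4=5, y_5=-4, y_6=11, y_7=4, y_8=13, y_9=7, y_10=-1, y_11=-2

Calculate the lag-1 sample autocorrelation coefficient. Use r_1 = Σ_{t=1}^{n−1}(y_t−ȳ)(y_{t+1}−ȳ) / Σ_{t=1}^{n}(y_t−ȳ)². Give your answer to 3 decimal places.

Mean ȳ = (4 + 1 + 2 + 5 − 4 + 11 + 4 + 13 + 7 − 1 − 2)/11 = 3.6364
Numerator Σ_{t=1}^{10}(y_t−ȳ)(y_{t+1}−ȳ) = -17.4050
Denominator Σ(y_t−ȳ)² = 276.5455
r_1 = -17.4050 / 276.5455 = -0.063

-0.063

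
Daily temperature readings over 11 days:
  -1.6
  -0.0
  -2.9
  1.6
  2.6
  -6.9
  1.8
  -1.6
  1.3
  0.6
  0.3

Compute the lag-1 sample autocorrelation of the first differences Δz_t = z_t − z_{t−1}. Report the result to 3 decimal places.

-0.672

First differences Δz: 1.6, -2.9, 4.5, 1.0, -9.5, 8.7, -3.4, 2.9, -0.7, -0.3
Mean of differences = 0.1900
Numerator Σ(Δz_t−Δz̄)(Δz_{t+1}−Δz̄) = -146.7501
Denominator Σ(Δz_t−Δz̄)² = 218.3490
r_1(Δz) = -146.7501 / 218.3490 = -0.672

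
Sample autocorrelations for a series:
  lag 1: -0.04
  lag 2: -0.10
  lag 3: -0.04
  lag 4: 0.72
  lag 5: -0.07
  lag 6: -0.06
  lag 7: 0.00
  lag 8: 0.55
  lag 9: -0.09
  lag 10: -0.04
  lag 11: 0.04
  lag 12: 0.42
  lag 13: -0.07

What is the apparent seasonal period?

4

The largest autocorrelation is r_4 = 0.72, with weaker echoes at lags 8 (0.55) and 12 (0.42); the remaining lags stay at or below 0.04.
The dominant spike at lag 4 indicates a seasonal period of 4.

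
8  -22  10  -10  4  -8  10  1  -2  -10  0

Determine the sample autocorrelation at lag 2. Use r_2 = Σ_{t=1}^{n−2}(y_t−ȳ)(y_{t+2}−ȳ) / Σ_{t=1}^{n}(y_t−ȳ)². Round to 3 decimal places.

0.425

Mean ȳ = (8 − 22 + 10 − 10 + 4 − 8 + 10 + 1 − 2 − 10 + 0)/11 = -1.7273
Numerator Σ_{t=1}^{9}(y_t−ȳ)(y_{t+2}−ȳ) = 424.6694
Denominator Σ(y_t−ȳ)² = 1000.1818
r_2 = 424.6694 / 1000.1818 = 0.425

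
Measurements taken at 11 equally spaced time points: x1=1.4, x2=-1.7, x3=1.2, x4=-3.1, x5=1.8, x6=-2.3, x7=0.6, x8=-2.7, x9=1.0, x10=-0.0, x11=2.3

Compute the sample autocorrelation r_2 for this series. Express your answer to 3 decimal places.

Mean x̄ = (1.4 − 1.7 + 1.2 − 3.1 + 1.8 − 2.3 + 0.6 − 2.7 + 1.0 − 0.0 + 2.3)/11 = -0.1364
Numerator Σ_{t=1}^{9}(x_t−x̄)(x_{t+2}−x̄) = 25.9155
Denominator Σ(x_t−x̄)² = 38.1655
r_2 = 25.9155 / 38.1655 = 0.679

0.679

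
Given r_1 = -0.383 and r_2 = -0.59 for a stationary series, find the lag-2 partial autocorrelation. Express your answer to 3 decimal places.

φ_{22} = (r_2 − r_1²) / (1 − r_1²)
r_1² = (-0.383)² = 0.146689
Numerator = -0.59 − 0.1467 = -0.7367; denominator = 1 − 0.1467 = 0.8533
φ_{22} = -0.7367 / 0.8533 = -0.863

-0.863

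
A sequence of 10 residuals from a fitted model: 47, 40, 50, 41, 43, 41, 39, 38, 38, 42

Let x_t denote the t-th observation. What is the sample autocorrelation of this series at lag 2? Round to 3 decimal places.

0.467

Mean x̄ = (47 + 40 + 50 + 41 + 43 + 41 + 39 + 38 + 38 + 42)/10 = 41.9000
Numerator Σ_{t=1}^{8}(x_t−x̄)(x_{t+2}−x̄) = 63.9800
Denominator Σ(x_t−x̄)² = 136.9000
r_2 = 63.9800 / 136.9000 = 0.467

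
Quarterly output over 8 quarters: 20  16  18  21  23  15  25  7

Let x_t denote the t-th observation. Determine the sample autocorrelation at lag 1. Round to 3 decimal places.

-0.468

Mean x̄ = (20 + 16 + 18 + 21 + 23 + 15 + 25 + 7)/8 = 18.1250
Deviations from mean: 1.8750, -2.1250, -0.1250, 2.8750, 4.8750, -3.1250, 6.8750, -11.1250
Σ(x_t−x̄)(x_{t+1}−x̄) = (-3.9844) + (0.2656) + (-0.3594) + (14.0156) + (-15.2344) + (-21.4844) + (-76.4844) = -103.2656
Denominator Σ(x_t−x̄)² = 220.8750
r_1 = -103.2656 / 220.8750 = -0.468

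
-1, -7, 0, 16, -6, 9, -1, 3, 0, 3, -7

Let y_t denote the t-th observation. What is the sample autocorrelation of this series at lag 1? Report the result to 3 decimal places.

Mean ȳ = (-1 − 7 + 0 + 16 − 6 + 9 − 1 + 3 + 0 + 3 − 7)/11 = 0.8182
Numerator Σ_{t=1}^{10}(y_t−ȳ)(y_{t+1}−ȳ) = -190.5785
Denominator Σ(y_t−ȳ)² = 483.6364
r_1 = -190.5785 / 483.6364 = -0.394

-0.394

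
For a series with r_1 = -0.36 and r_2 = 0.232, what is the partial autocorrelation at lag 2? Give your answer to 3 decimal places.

φ_{22} = (r_2 − r_1²) / (1 − r_1²)
r_1² = (-0.36)² = 0.1296
Numerator = 0.232 − 0.1296 = 0.1024; denominator = 1 − 0.1296 = 0.8704
φ_{22} = 0.1024 / 0.8704 = 0.118

0.118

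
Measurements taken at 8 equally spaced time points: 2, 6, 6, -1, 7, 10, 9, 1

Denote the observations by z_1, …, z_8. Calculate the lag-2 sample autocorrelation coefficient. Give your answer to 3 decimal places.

-0.454

Mean z̄ = (2 + 6 + 6 − 1 + 7 + 10 + 9 + 1)/8 = 5.0000
Deviations from mean: -3.0000, 1.0000, 1.0000, -6.0000, 2.0000, 5.0000, 4.0000, -4.0000
Numerator Σ_{t=1}^{6}(z_t−z̄)(z_{t+2}−z̄) = -49.0000
Denominator Σ(z_t−z̄)² = 108.0000
r_2 = -49.0000 / 108.0000 = -0.454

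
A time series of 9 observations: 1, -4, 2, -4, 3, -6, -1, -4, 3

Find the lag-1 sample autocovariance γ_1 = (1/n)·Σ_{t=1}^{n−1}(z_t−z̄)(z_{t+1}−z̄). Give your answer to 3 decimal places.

-7.643

Mean z̄ = (1 − 4 + 2 − 4 + 3 − 6 − 1 − 4 + 3)/9 = -1.1111
Σ_{t=1}^{8}(z_t−z̄)(z_{t+1}−z̄) = -68.7901
γ_1 = -68.7901 / 9 = -7.643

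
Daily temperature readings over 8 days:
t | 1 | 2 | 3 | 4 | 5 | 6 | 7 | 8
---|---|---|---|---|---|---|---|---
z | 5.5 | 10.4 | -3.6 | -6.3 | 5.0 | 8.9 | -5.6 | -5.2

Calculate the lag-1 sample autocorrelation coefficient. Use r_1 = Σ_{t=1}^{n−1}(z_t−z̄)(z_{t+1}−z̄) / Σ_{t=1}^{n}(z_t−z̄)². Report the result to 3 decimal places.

0.068

Mean z̄ = (5.5 + 10.4 − 3.6 − 6.3 + 5.0 + 8.9 − 5.6 − 5.2)/8 = 1.1375
Numerator Σ_{t=1}^{7}(z_t−z̄)(z_{t+1}−z̄) = 23.4161
Denominator Σ(z_t−z̄)² = 343.3188
r_1 = 23.4161 / 343.3188 = 0.068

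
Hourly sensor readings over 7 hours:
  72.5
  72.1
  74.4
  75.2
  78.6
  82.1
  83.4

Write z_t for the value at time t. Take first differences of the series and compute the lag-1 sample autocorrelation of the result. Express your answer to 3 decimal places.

First differences Δz: -0.4, 2.3, 0.8, 3.4, 3.5, 1.3
Mean of differences = 1.8167
Numerator Σ(Δz_t−Δz̄)(Δz_{t+1}−Δz̄) = -1.3769
Denominator Σ(Δz_t−Δz̄)² = 11.7883
r_1(Δz) = -1.3769 / 11.7883 = -0.117

-0.117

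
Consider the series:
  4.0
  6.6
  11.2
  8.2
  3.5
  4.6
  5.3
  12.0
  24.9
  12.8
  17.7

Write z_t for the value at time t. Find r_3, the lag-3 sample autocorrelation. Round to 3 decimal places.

Mean z̄ = (4.0 + 6.6 + 11.2 + 8.2 + 3.5 + 4.6 + 5.3 + 12.0 + 24.9 + 12.8 + 17.7)/11 = 10.0727
Numerator Σ_{t=1}^{8}(z_t−z̄)(z_{t+3}−z̄) = -55.1631
Denominator Σ(z_t−z̄)² = 438.8218
r_3 = -55.1631 / 438.8218 = -0.126

-0.126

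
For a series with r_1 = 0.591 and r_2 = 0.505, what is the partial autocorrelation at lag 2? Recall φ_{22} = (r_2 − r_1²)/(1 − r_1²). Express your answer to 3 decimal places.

0.239

φ_{22} = (r_2 − r_1²) / (1 − r_1²)
r_1² = (0.591)² = 0.349281
Numerator = 0.505 − 0.3493 = 0.1557; denominator = 1 − 0.3493 = 0.6507
φ_{22} = 0.1557 / 0.6507 = 0.239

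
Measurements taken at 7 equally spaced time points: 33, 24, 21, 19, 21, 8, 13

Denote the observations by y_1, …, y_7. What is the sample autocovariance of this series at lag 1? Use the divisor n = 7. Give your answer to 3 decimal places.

17.854

Mean ȳ = (33 + 24 + 21 + 19 + 21 + 8 + 13)/7 = 19.8571
Deviations: 13.1429, 4.1429, 1.1429, -0.8571, 1.1429, -11.8571, -6.8571
Σ_{t=1}^{6}(y_t−ȳ)(y_{t+1}−ȳ) = 124.9796
γ_1 = 124.9796 / 7 = 17.854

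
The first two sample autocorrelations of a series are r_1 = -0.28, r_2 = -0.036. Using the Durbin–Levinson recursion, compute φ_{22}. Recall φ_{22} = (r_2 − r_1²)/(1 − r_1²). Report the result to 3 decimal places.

-0.124

φ_{22} = (r_2 − r_1²) / (1 − r_1²)
r_1² = (-0.28)² = 0.0784
Numerator = -0.036 − 0.0784 = -0.1144; denominator = 1 − 0.0784 = 0.9216
φ_{22} = -0.1144 / 0.9216 = -0.124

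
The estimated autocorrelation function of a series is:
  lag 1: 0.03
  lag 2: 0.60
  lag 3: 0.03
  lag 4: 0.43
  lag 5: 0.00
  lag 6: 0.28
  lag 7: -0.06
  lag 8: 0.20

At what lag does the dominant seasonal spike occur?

The largest autocorrelation is r_2 = 0.60, with weaker echoes at lags 4 (0.43), 6 (0.28) and 8 (0.20); the remaining lags stay at or below 0.03.
The dominant spike at lag 2 indicates a seasonal period of 2.

2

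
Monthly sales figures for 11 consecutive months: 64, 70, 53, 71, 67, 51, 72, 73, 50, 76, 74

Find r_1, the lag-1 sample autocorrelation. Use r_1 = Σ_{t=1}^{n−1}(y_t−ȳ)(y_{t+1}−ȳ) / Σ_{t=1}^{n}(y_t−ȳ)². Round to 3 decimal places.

-0.403

Mean ȳ = (64 + 70 + 53 + 71 + 67 + 51 + 72 + 73 + 50 + 76 + 74)/11 = 65.5455
Numerator Σ_{t=1}^{10}(y_t−ȳ)(y_{t+1}−ȳ) = -380.2066
Denominator Σ(y_t−ȳ)² = 942.7273
r_1 = -380.2066 / 942.7273 = -0.403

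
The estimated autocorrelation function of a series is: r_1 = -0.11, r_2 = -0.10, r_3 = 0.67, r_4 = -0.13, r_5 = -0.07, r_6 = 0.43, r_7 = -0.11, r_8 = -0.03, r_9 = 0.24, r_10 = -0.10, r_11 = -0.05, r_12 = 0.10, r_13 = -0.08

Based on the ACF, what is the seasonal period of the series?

The largest autocorrelation is r_3 = 0.67, with weaker echoes at lags 6 (0.43) and 9 (0.24); the remaining lags stay at or below 0.10.
The dominant spike at lag 3 indicates a seasonal period of 3.

3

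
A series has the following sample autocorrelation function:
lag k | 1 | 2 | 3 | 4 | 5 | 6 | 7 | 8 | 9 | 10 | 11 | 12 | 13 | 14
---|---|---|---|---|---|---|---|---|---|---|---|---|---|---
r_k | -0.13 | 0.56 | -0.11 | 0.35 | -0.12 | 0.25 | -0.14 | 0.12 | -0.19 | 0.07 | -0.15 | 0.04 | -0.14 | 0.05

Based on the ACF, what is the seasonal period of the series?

The largest autocorrelation is r_2 = 0.56, with weaker echoes at lags 4 (0.35) and 6 (0.25); the remaining lags stay at or below 0.12.
The dominant spike at lag 2 indicates a seasonal period of 2.

2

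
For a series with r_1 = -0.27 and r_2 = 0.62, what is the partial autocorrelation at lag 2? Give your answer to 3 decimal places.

0.590

φ_{22} = (r_2 − r_1²) / (1 − r_1²)
r_1² = (-0.27)² = 0.0729
Numerator = 0.62 − 0.0729 = 0.5471; denominator = 1 − 0.0729 = 0.9271
φ_{22} = 0.5471 / 0.9271 = 0.590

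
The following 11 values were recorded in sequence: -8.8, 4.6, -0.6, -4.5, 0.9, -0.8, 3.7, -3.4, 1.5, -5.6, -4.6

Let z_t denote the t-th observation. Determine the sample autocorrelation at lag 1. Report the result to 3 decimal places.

-0.335

Mean z̄ = (-8.8 + 4.6 − 0.6 − 4.5 + 0.9 − 0.8 + 3.7 − 3.4 + 1.5 − 5.6 − 4.6)/11 = -1.6000
Numerator Σ_{t=1}^{10}(z_t−z̄)(z_{t+1}−z̄) = -57.8700
Denominator Σ(z_t−z̄)² = 172.5200
r_1 = -57.8700 / 172.5200 = -0.335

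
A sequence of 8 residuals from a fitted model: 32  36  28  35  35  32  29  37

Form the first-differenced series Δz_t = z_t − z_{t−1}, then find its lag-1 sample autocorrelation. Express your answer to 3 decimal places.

First differences Δz: 4, -8, 7, 0, -3, -3, 8
Mean of differences = 0.7143
Numerator Σ(Δz_t−Δz̄)(Δz_{t+1}−Δz̄) = -98.5102
Denominator Σ(Δz_t−Δz̄)² = 207.4286
r_1(Δz) = -98.5102 / 207.4286 = -0.475

-0.475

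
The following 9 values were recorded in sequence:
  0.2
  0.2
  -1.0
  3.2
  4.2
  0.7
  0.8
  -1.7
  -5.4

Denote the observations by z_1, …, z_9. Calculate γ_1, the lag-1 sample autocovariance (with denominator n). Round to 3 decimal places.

2.281

Mean z̄ = (0.2 + 0.2 − 1.0 + 3.2 + 4.2 + 0.7 + 0.8 − 1.7 − 5.4)/9 = 0.1333
Σ_{t=1}^{8}(z_t−z̄)(z_{t+1}−z̄) = 20.5289
γ_1 = 20.5289 / 9 = 2.281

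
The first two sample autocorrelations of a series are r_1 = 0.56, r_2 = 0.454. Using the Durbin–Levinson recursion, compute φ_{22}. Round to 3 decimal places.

φ_{22} = (r_2 − r_1²) / (1 − r_1²)
r_1² = (0.56)² = 0.3136
Numerator = 0.454 − 0.3136 = 0.1404; denominator = 1 − 0.3136 = 0.6864
φ_{22} = 0.1404 / 0.6864 = 0.205

0.205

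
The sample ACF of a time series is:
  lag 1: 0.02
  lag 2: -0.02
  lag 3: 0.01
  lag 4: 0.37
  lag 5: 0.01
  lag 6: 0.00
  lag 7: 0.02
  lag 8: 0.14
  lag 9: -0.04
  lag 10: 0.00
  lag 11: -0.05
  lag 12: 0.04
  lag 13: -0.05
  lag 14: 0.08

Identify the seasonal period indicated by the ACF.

The largest autocorrelation is r_4 = 0.37; the remaining lags stay at or below 0.14.
The dominant spike at lag 4 indicates a seasonal period of 4.

4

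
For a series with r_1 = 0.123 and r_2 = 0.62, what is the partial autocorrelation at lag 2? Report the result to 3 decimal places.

0.614

φ_{22} = (r_2 − r_1²) / (1 − r_1²)
r_1² = (0.123)² = 0.015129
Numerator = 0.62 − 0.0151 = 0.6049; denominator = 1 − 0.0151 = 0.9849
φ_{22} = 0.6049 / 0.9849 = 0.614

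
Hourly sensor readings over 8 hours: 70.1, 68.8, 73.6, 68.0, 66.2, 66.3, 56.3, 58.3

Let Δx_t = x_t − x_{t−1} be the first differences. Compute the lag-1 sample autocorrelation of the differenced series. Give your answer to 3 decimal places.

-0.475

First differences Δx: -1.3, 4.8, -5.6, -1.8, 0.1, -10.0, 2.0
Mean of differences = -1.6857
Numerator Σ(Δx_t−Δx̄)(Δx_{t+1}−Δx̄) = -68.1331
Denominator Σ(Δx_t−Δx̄)² = 143.4486
r_1(Δx) = -68.1331 / 143.4486 = -0.475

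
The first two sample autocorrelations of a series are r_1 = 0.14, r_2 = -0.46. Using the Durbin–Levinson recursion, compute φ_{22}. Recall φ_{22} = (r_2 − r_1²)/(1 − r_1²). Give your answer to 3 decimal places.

-0.489

φ_{22} = (r_2 − r_1²) / (1 − r_1²)
r_1² = (0.14)² = 0.0196
Numerator = -0.46 − 0.0196 = -0.4796; denominator = 1 − 0.0196 = 0.9804
φ_{22} = -0.4796 / 0.9804 = -0.489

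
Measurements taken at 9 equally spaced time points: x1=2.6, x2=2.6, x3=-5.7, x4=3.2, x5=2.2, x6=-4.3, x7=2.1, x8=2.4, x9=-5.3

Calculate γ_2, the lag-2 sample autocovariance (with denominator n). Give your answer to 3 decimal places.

-5.521

Mean x̄ = (2.6 + 2.6 − 5.7 + 3.2 + 2.2 − 4.3 + 2.1 + 2.4 − 5.3)/9 = -0.0222
Σ_{t=1}^{7}(x_t−x̄)(x_{t+2}−x̄) = -49.6865
γ_2 = -49.6865 / 9 = -5.521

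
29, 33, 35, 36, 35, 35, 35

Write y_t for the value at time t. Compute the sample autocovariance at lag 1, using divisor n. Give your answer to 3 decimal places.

1.429

Mean ȳ = (29 + 33 + 35 + 36 + 35 + 35 + 35)/7 = 34.0000
Σ_{t=1}^{6}(y_t−ȳ)(y_{t+1}−ȳ) = 10.0000
γ_1 = 10.0000 / 7 = 1.429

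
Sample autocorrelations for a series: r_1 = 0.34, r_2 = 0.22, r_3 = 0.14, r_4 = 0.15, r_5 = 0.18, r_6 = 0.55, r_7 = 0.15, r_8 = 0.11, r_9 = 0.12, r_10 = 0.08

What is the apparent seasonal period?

The largest autocorrelation is r_6 = 0.55; the remaining lags stay at or below 0.34. The elevated value at lag 1 (0.34), dropping to 0.22 at lag 2, reflects decaying short-term dependence rather than seasonality.
The dominant spike at lag 6 indicates a seasonal period of 6.

6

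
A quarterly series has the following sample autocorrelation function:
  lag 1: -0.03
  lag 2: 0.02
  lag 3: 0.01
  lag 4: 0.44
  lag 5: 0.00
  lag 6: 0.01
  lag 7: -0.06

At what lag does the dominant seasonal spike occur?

The largest autocorrelation is r_4 = 0.44; the remaining lags stay at or below 0.02.
The dominant spike at lag 4 indicates a seasonal period of 4.

4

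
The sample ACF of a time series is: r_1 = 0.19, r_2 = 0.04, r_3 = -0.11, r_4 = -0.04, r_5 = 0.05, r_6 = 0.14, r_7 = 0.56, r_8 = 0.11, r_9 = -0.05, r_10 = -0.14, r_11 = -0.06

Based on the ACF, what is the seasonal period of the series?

The largest autocorrelation is r_7 = 0.56; the remaining lags stay at or below 0.19.
The dominant spike at lag 7 indicates a seasonal period of 7.

7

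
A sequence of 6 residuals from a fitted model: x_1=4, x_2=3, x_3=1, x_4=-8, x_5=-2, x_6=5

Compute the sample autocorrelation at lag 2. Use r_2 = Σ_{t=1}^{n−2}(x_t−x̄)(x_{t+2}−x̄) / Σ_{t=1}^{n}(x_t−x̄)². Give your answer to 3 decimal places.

-0.502

Mean x̄ = (4 + 3 + 1 − 8 − 2 + 5)/6 = 0.5000
Deviations from mean: 3.5000, 2.5000, 0.5000, -8.5000, -2.5000, 4.5000
Σ(x_t−x̄)(x_{t+2}−x̄) = (1.7500) + (-21.2500) + (-1.2500) + (-38.2500) = -59.0000
Denominator Σ(x_t−x̄)² = 117.5000
r_2 = -59.0000 / 117.5000 = -0.502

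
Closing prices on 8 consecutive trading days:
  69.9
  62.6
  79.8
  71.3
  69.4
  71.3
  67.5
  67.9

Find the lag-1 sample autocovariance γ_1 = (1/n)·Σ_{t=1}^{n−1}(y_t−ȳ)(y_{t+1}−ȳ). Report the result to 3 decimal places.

-7.316

Mean ȳ = (69.9 + 62.6 + 79.8 + 71.3 + 69.4 + 71.3 + 67.5 + 67.9)/8 = 69.9625
Deviations: -0.0625, -7.3625, 9.8375, 1.3375, -0.5625, 1.3375, -2.4625, -2.0625
Σ_{t=1}^{7}(y_t−ȳ)(y_{t+1}−ȳ) = -58.5302
γ_1 = -58.5302 / 8 = -7.316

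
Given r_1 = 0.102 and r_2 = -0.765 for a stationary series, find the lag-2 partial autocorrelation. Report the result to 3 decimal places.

φ_{22} = (r_2 − r_1²) / (1 − r_1²)
r_1² = (0.102)² = 0.010404
Numerator = -0.765 − 0.0104 = -0.7754; denominator = 1 − 0.0104 = 0.9896
φ_{22} = -0.7754 / 0.9896 = -0.784

-0.784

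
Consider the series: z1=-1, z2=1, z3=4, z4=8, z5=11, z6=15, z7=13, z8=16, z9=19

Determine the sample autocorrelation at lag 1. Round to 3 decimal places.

Mean z̄ = (-1 + 1 + 4 + 8 + 11 + 15 + 13 + 16 + 19)/9 = 9.5556
Numerator Σ_{t=1}^{8}(z_t−z̄)(z_{t+1}−z̄) = 253.9136
Denominator Σ(z_t−z̄)² = 392.2222
r_1 = 253.9136 / 392.2222 = 0.647

0.647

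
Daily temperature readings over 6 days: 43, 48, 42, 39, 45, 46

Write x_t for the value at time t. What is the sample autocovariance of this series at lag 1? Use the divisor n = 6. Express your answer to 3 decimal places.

-0.894

Mean x̄ = (43 + 48 + 42 + 39 + 45 + 46)/6 = 43.8333
Deviations: -0.8333, 4.1667, -1.8333, -4.8333, 1.1667, 2.1667
Σ_{t=1}^{5}(x_t−x̄)(x_{t+1}−x̄) = -5.3611
γ_1 = -5.3611 / 6 = -0.894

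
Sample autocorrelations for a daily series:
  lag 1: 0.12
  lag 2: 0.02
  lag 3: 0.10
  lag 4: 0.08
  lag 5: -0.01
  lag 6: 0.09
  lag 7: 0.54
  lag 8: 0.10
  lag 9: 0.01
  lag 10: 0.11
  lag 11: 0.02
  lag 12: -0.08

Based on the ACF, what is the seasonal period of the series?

7

The largest autocorrelation is r_7 = 0.54; the remaining lags stay at or below 0.12.
The dominant spike at lag 7 indicates a seasonal period of 7.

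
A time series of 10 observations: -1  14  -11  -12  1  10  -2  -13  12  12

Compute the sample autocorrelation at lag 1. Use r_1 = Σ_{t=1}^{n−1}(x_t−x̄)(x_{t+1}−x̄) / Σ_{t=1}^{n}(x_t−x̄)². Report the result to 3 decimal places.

Mean x̄ = (-1 + 14 − 11 − 12 + 1 + 10 − 2 − 13 + 12 + 12)/10 = 1.0000
Numerator Σ_{t=1}^{9}(x_t−x̄)(x_{t+1}−x̄) = -44.0000
Denominator Σ(x_t−x̄)² = 1014.0000
r_1 = -44.0000 / 1014.0000 = -0.043

-0.043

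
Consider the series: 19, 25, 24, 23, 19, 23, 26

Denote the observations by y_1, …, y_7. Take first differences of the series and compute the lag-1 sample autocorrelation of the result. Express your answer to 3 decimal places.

First differences Δy: 6, -1, -1, -4, 4, 3
Mean of differences = 1.1667
Numerator Σ(Δy_t−Δȳ)(Δy_{t+1}−Δȳ) = -4.0278
Denominator Σ(Δy_t−Δȳ)² = 70.8333
r_1(Δy) = -4.0278 / 70.8333 = -0.057

-0.057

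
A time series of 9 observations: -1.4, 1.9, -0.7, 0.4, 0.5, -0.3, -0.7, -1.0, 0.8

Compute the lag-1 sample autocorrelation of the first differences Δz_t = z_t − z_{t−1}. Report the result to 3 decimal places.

-0.482

First differences Δz: 3.3, -2.6, 1.1, 0.1, -0.8, -0.4, -0.3, 1.8
Mean of differences = 0.2750
Numerator Σ(Δz_t−Δz̄)(Δz_{t+1}−Δz̄) = -10.7881
Denominator Σ(Δz_t−Δz̄)² = 22.3950
r_1(Δz) = -10.7881 / 22.3950 = -0.482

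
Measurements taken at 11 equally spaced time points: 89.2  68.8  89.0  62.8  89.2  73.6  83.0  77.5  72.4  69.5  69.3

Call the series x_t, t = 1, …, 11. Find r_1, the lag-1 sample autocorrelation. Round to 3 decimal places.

-0.573

Mean x̄ = (89.2 + 68.8 + 89.0 + 62.8 + 89.2 + 73.6 + 83.0 + 77.5 + 72.4 + 69.5 + 69.3)/11 = 76.7545
Numerator Σ_{t=1}^{10}(x_t−x̄)(x_{t+1}−x̄) = -512.8375
Denominator Σ(x_t−x̄)² = 894.4073
r_1 = -512.8375 / 894.4073 = -0.573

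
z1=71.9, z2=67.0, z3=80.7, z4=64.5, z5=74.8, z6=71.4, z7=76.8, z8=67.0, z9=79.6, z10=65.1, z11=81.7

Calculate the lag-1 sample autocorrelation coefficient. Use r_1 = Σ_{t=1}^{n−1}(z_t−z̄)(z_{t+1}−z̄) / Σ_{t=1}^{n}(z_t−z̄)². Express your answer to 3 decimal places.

Mean z̄ = (71.9 + 67.0 + 80.7 + 64.5 + 74.8 + 71.4 + 76.8 + 67.0 + 79.6 + 65.1 + 81.7)/11 = 72.7727
Numerator Σ_{t=1}^{10}(z_t−z̄)(z_{t+1}−z̄) = -314.9271
Denominator Σ(z_t−z̄)² = 406.0818
r_1 = -314.9271 / 406.0818 = -0.776

-0.776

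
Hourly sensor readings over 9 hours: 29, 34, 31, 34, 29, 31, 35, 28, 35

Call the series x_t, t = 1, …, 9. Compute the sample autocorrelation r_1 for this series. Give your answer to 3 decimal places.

Mean x̄ = (29 + 34 + 31 + 34 + 29 + 31 + 35 + 28 + 35)/9 = 31.7778
Numerator Σ_{t=1}^{8}(x_t−x̄)(x_{t+1}−x̄) = -40.4938
Denominator Σ(x_t−x̄)² = 61.5556
r_1 = -40.4938 / 61.5556 = -0.658

-0.658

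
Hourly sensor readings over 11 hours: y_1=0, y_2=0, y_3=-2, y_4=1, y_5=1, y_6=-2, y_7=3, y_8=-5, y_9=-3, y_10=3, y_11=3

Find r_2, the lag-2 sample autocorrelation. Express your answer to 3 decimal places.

Mean ȳ = (0 + 0 − 2 + 1 + 1 − 2 + 3 − 5 − 3 + 3 + 3)/11 = -0.0909
Numerator Σ_{t=1}^{9}(y_t−ȳ)(y_{t+2}−ȳ) = -24.6529
Denominator Σ(y_t−ȳ)² = 70.9091
r_2 = -24.6529 / 70.9091 = -0.348

-0.348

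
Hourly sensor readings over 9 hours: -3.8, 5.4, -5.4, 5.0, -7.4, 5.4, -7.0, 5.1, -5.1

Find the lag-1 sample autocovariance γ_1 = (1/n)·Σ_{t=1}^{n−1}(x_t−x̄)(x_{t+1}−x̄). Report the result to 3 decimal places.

Mean x̄ = (-3.8 + 5.4 − 5.4 + 5.0 − 7.4 + 5.4 − 7.0 + 5.1 − 5.1)/9 = -0.8667
Σ_{t=1}^{8}(x_t−x̄)(x_{t+1}−x̄) = -252.9478
γ_1 = -252.9478 / 9 = -28.105

-28.105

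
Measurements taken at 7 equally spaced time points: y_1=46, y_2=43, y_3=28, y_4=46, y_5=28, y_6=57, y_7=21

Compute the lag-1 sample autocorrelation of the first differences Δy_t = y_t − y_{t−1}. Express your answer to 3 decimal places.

-0.712

First differences Δy: -3, -15, 18, -18, 29, -36
Mean of differences = -4.1667
Numerator Σ(Δy_t−Δȳ)(Δy_{t+1}−Δȳ) = -2074.0278
Denominator Σ(Δy_t−Δȳ)² = 2914.8333
r_1(Δy) = -2074.0278 / 2914.8333 = -0.712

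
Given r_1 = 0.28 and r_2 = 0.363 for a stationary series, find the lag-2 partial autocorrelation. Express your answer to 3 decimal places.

0.309

φ_{22} = (r_2 − r_1²) / (1 − r_1²)
r_1² = (0.28)² = 0.0784
Numerator = 0.363 − 0.0784 = 0.2846; denominator = 1 − 0.0784 = 0.9216
φ_{22} = 0.2846 / 0.9216 = 0.309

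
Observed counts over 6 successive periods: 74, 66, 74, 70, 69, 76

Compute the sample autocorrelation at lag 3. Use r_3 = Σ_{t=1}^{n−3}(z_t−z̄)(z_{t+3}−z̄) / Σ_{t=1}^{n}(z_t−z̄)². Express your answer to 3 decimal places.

0.297

Mean z̄ = (74 + 66 + 74 + 70 + 69 + 76)/6 = 71.5000
Σ(z_t−z̄)(z_{t+3}−z̄) = (-3.7500) + (13.7500) + (11.2500) = 21.2500
Denominator Σ(z_t−z̄)² = 71.5000
r_3 = 21.2500 / 71.5000 = 0.297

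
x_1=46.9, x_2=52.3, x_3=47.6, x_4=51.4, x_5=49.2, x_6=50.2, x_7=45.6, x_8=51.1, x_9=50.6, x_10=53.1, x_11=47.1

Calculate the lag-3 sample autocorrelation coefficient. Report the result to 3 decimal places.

-0.535

Mean x̄ = (46.9 + 52.3 + 47.6 + 51.4 + 49.2 + 50.2 + 45.6 + 51.1 + 50.6 + 53.1 + 47.1)/11 = 49.5545
Numerator Σ_{t=1}^{8}(x_t−x̄)(x_{t+3}−x̄) = -32.1189
Denominator Σ(x_t−x̄)² = 60.0673
r_3 = -32.1189 / 60.0673 = -0.535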